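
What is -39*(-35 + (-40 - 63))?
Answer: 5382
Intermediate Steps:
-39*(-35 + (-40 - 63)) = -39*(-35 - 103) = -39*(-138) = 5382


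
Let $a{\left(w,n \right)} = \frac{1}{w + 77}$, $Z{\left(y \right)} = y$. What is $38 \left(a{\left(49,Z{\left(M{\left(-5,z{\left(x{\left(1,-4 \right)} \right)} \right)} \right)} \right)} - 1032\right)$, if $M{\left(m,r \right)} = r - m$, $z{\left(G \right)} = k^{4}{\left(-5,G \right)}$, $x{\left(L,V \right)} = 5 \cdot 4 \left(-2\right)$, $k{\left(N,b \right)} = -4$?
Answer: $- \frac{2470589}{63} \approx -39216.0$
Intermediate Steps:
$x{\left(L,V \right)} = -40$ ($x{\left(L,V \right)} = 20 \left(-2\right) = -40$)
$z{\left(G \right)} = 256$ ($z{\left(G \right)} = \left(-4\right)^{4} = 256$)
$a{\left(w,n \right)} = \frac{1}{77 + w}$
$38 \left(a{\left(49,Z{\left(M{\left(-5,z{\left(x{\left(1,-4 \right)} \right)} \right)} \right)} \right)} - 1032\right) = 38 \left(\frac{1}{77 + 49} - 1032\right) = 38 \left(\frac{1}{126} - 1032\right) = 38 \left(- \frac{130031}{126}\right) = - \frac{2470589}{63}$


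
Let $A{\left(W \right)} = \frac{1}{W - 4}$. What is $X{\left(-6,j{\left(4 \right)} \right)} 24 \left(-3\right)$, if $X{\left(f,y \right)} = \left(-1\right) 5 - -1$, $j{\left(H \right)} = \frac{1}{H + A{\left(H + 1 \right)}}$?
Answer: $288$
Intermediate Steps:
$A{\left(W \right)} = \frac{1}{-4 + W}$
$j{\left(H \right)} = \frac{1}{H + \frac{1}{-3 + H}}$ ($j{\left(H \right)} = \frac{1}{H + \frac{1}{-4 + \left(H + 1\right)}} = \frac{1}{H + \frac{1}{-4 + \left(1 + H\right)}} = \frac{1}{H + \frac{1}{-3 + H}}$)
$X{\left(f,y \right)} = -4$ ($X{\left(f,y \right)} = -5 + 1 = -4$)
$X{\left(-6,j{\left(4 \right)} \right)} 24 \left(-3\right) = \left(-4\right) 24 \left(-3\right) = \left(-96\right) \left(-3\right) = 288$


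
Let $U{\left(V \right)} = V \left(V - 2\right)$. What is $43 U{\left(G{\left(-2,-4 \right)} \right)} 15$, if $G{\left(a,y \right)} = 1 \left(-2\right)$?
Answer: $5160$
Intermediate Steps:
$G{\left(a,y \right)} = -2$
$U{\left(V \right)} = V \left(-2 + V\right)$
$43 U{\left(G{\left(-2,-4 \right)} \right)} 15 = 43 \left(- 2 \left(-2 - 2\right)\right) 15 = 43 \left(\left(-2\right) \left(-4\right)\right) 15 = 43 \cdot 8 \cdot 15 = 344 \cdot 15 = 5160$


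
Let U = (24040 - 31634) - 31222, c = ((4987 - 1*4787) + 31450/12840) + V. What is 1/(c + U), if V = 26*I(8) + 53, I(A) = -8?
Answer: -1284/49778819 ≈ -2.5794e-5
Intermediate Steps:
V = -155 (V = 26*(-8) + 53 = -208 + 53 = -155)
c = 60925/1284 (c = ((4987 - 1*4787) + 31450/12840) - 155 = ((4987 - 4787) + 31450*(1/12840)) - 155 = (200 + 3145/1284) - 155 = 259945/1284 - 155 = 60925/1284 ≈ 47.449)
U = -38816 (U = -7594 - 31222 = -38816)
1/(c + U) = 1/(60925/1284 - 38816) = 1/(-49778819/1284) = -1284/49778819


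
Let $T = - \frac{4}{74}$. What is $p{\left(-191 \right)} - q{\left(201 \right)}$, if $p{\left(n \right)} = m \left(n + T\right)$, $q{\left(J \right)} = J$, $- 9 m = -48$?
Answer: $- \frac{135415}{111} \approx -1220.0$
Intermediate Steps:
$m = \frac{16}{3}$ ($m = \left(- \frac{1}{9}\right) \left(-48\right) = \frac{16}{3} \approx 5.3333$)
$T = - \frac{2}{37}$ ($T = \left(-4\right) \frac{1}{74} = - \frac{2}{37} \approx -0.054054$)
$p{\left(n \right)} = - \frac{32}{111} + \frac{16 n}{3}$ ($p{\left(n \right)} = \frac{16 \left(n - \frac{2}{37}\right)}{3} = \frac{16 \left(- \frac{2}{37} + n\right)}{3} = - \frac{32}{111} + \frac{16 n}{3}$)
$p{\left(-191 \right)} - q{\left(201 \right)} = \left(- \frac{32}{111} + \frac{16}{3} \left(-191\right)\right) - 201 = \left(- \frac{32}{111} - \frac{3056}{3}\right) - 201 = - \frac{113104}{111} - 201 = - \frac{135415}{111}$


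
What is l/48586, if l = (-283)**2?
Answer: 80089/48586 ≈ 1.6484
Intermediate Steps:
l = 80089
l/48586 = 80089/48586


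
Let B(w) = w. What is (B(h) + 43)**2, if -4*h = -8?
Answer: 2025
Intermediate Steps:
h = 2 (h = -1/4*(-8) = 2)
(B(h) + 43)**2 = (2 + 43)**2 = 45**2 = 2025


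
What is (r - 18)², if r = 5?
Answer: 169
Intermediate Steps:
(r - 18)² = (5 - 18)² = (-13)² = 169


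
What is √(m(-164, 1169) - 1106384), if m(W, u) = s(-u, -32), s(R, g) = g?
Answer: 4*I*√69151 ≈ 1051.9*I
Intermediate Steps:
m(W, u) = -32
√(m(-164, 1169) - 1106384) = √(-32 - 1106384) = √(-1106416) = 4*I*√69151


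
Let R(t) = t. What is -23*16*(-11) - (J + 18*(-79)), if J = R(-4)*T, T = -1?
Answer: 5466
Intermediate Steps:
J = 4 (J = -4*(-1) = 4)
-23*16*(-11) - (J + 18*(-79)) = -23*16*(-11) - (4 + 18*(-79)) = -368*(-11) - (4 - 1422) = 4048 - 1*(-1418) = 4048 + 1418 = 5466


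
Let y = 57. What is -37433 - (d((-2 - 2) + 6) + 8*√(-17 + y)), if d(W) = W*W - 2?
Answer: -37435 - 16*√10 ≈ -37486.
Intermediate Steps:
d(W) = -2 + W² (d(W) = W² - 2 = -2 + W²)
-37433 - (d((-2 - 2) + 6) + 8*√(-17 + y)) = -37433 - ((-2 + ((-2 - 2) + 6)²) + 8*√(-17 + 57)) = -37433 - ((-2 + (-4 + 6)²) + 8*√40) = -37433 - ((-2 + 2²) + 8*(2*√10)) = -37433 - ((-2 + 4) + 16*√10) = -37433 - (2 + 16*√10) = -37433 + (-2 - 16*√10) = -37435 - 16*√10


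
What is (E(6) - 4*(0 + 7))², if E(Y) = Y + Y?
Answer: 256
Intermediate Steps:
E(Y) = 2*Y
(E(6) - 4*(0 + 7))² = (2*6 - 4*(0 + 7))² = (12 - 4*7)² = (12 - 28)² = (-16)² = 256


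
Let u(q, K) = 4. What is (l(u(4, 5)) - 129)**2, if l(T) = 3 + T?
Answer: 14884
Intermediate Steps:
(l(u(4, 5)) - 129)**2 = ((3 + 4) - 129)**2 = (7 - 129)**2 = (-122)**2 = 14884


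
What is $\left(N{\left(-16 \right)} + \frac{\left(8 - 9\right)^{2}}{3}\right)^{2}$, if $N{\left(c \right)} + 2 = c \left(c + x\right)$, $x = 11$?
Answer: $\frac{55225}{9} \approx 6136.1$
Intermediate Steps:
$N{\left(c \right)} = -2 + c \left(11 + c\right)$ ($N{\left(c \right)} = -2 + c \left(c + 11\right) = -2 + c \left(11 + c\right)$)
$\left(N{\left(-16 \right)} + \frac{\left(8 - 9\right)^{2}}{3}\right)^{2} = \left(\left(-2 + \left(-16\right)^{2} + 11 \left(-16\right)\right) + \frac{\left(8 - 9\right)^{2}}{3}\right)^{2} = \left(\left(-2 + 256 - 176\right) + \left(-1\right)^{2} \cdot \frac{1}{3}\right)^{2} = \left(78 + 1 \cdot \frac{1}{3}\right)^{2} = \left(78 + \frac{1}{3}\right)^{2} = \left(\frac{235}{3}\right)^{2} = \frac{55225}{9}$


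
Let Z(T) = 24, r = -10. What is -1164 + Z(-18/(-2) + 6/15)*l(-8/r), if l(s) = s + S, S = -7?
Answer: -6564/5 ≈ -1312.8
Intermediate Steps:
l(s) = -7 + s (l(s) = s - 7 = -7 + s)
-1164 + Z(-18/(-2) + 6/15)*l(-8/r) = -1164 + 24*(-7 - 8/(-10)) = -1164 + 24*(-7 - 8*(-1/10)) = -1164 + 24*(-7 + 4/5) = -1164 + 24*(-31/5) = -1164 - 744/5 = -6564/5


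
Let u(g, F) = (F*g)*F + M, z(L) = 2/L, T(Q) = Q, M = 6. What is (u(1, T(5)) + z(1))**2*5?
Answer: 5445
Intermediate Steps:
u(g, F) = 6 + g*F**2 (u(g, F) = (F*g)*F + 6 = g*F**2 + 6 = 6 + g*F**2)
(u(1, T(5)) + z(1))**2*5 = ((6 + 1*5**2) + 2/1)**2*5 = ((6 + 1*25) + 2*1)**2*5 = ((6 + 25) + 2)**2*5 = (31 + 2)**2*5 = 33**2*5 = 1089*5 = 5445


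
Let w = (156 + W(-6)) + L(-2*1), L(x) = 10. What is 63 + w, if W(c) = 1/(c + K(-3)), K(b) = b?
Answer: 2060/9 ≈ 228.89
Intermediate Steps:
W(c) = 1/(-3 + c) (W(c) = 1/(c - 3) = 1/(-3 + c))
w = 1493/9 (w = (156 + 1/(-3 - 6)) + 10 = (156 + 1/(-9)) + 10 = (156 - ⅑) + 10 = 1403/9 + 10 = 1493/9 ≈ 165.89)
63 + w = 63 + 1493/9 = 2060/9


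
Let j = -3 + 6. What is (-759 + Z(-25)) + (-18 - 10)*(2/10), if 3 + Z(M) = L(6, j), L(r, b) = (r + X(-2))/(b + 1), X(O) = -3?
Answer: -15337/20 ≈ -766.85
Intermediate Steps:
j = 3
L(r, b) = (-3 + r)/(1 + b) (L(r, b) = (r - 3)/(b + 1) = (-3 + r)/(1 + b))
Z(M) = -9/4 (Z(M) = -3 + (-3 + 6)/(1 + 3) = -3 + 3/4 = -3 + (¼)*3 = -3 + ¾ = -9/4)
(-759 + Z(-25)) + (-18 - 10)*(2/10) = (-759 - 9/4) + (-18 - 10)*(2/10) = -3045/4 - 56/10 = -3045/4 - 28*⅕ = -3045/4 - 28/5 = -15337/20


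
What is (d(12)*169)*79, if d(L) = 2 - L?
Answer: -133510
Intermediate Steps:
(d(12)*169)*79 = ((2 - 1*12)*169)*79 = ((2 - 12)*169)*79 = -10*169*79 = -1690*79 = -133510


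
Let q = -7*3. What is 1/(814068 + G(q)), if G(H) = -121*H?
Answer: 1/816609 ≈ 1.2246e-6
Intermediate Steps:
q = -21
1/(814068 + G(q)) = 1/(814068 - 121*(-21)) = 1/(814068 + 2541) = 1/816609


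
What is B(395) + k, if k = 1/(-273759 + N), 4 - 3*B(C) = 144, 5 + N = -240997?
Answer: -24022181/514761 ≈ -46.667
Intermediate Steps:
N = -241002 (N = -5 - 240997 = -241002)
B(C) = -140/3 (B(C) = 4/3 - ⅓*144 = 4/3 - 48 = -140/3)
k = -1/514761 (k = 1/(-273759 - 241002) = 1/(-514761) = -1/514761 ≈ -1.9426e-6)
B(395) + k = -140/3 - 1/514761 = -24022181/514761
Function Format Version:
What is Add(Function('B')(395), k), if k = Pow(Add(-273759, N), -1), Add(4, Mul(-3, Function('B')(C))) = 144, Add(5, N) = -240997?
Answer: Rational(-24022181, 514761) ≈ -46.667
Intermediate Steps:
N = -241002 (N = Add(-5, -240997) = -241002)
Function('B')(C) = Rational(-140, 3) (Function('B')(C) = Add(Rational(4, 3), Mul(Rational(-1, 3), 144)) = Add(Rational(4, 3), -48) = Rational(-140, 3))
k = Rational(-1, 514761) (k = Pow(Add(-273759, -241002), -1) = Pow(-514761, -1) = Rational(-1, 514761) ≈ -1.9426e-6)
Add(Function('B')(395), k) = Add(Rational(-140, 3), Rational(-1, 514761)) = Rational(-24022181, 514761)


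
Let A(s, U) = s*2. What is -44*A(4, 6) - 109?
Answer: -461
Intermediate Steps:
A(s, U) = 2*s
-44*A(4, 6) - 109 = -88*4 - 109 = -44*8 - 109 = -352 - 109 = -461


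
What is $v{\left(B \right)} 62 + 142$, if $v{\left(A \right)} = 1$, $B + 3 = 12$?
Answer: $204$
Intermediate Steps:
$B = 9$ ($B = -3 + 12 = 9$)
$v{\left(B \right)} 62 + 142 = 1 \cdot 62 + 142 = 62 + 142 = 204$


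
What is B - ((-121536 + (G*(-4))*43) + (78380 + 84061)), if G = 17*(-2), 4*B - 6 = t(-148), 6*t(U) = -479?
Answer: -1122515/24 ≈ -46771.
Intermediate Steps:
t(U) = -479/6 (t(U) = (⅙)*(-479) = -479/6)
B = -443/24 (B = 3/2 + (¼)*(-479/6) = 3/2 - 479/24 = -443/24 ≈ -18.458)
G = -34
B - ((-121536 + (G*(-4))*43) + (78380 + 84061)) = -443/24 - ((-121536 - 34*(-4)*43) + (78380 + 84061)) = -443/24 - ((-121536 + 136*43) + 162441) = -443/24 - ((-121536 + 5848) + 162441) = -443/24 - (-115688 + 162441) = -443/24 - 1*46753 = -443/24 - 46753 = -1122515/24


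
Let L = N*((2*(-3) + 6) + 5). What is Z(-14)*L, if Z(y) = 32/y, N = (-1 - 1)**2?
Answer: -320/7 ≈ -45.714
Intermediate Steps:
N = 4 (N = (-2)**2 = 4)
L = 20 (L = 4*((2*(-3) + 6) + 5) = 4*((-6 + 6) + 5) = 4*(0 + 5) = 4*5 = 20)
Z(-14)*L = (32/(-14))*20 = (32*(-1/14))*20 = -16/7*20 = -320/7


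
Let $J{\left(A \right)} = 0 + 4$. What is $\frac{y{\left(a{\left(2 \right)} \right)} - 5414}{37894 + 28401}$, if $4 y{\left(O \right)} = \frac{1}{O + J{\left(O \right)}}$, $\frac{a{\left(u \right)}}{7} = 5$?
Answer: $- \frac{844583}{10342020} \approx -0.081665$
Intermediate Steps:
$a{\left(u \right)} = 35$ ($a{\left(u \right)} = 7 \cdot 5 = 35$)
$J{\left(A \right)} = 4$
$y{\left(O \right)} = \frac{1}{4 \left(4 + O\right)}$ ($y{\left(O \right)} = \frac{1}{4 \left(O + 4\right)} = \frac{1}{4 \left(4 + O\right)}$)
$\frac{y{\left(a{\left(2 \right)} \right)} - 5414}{37894 + 28401} = \frac{\frac{1}{4 \left(4 + 35\right)} - 5414}{37894 + 28401} = \frac{\frac{1}{4 \cdot 39} - 5414}{66295} = \left(\frac{1}{4} \cdot \frac{1}{39} - 5414\right) \frac{1}{66295} = \left(\frac{1}{156} - 5414\right) \frac{1}{66295} = \left(- \frac{844583}{156}\right) \frac{1}{66295} = - \frac{844583}{10342020}$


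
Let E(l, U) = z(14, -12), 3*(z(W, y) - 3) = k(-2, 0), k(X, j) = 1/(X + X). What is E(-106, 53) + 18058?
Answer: 216731/12 ≈ 18061.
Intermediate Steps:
k(X, j) = 1/(2*X)
z(W, y) = 35/12 (z(W, y) = 3 + ((½)/(-2))/3 = 3 + ((½)*(-½))/3 = 3 + (⅓)*(-¼) = 3 - 1/12 = 35/12)
E(l, U) = 35/12
E(-106, 53) + 18058 = 35/12 + 18058 = 216731/12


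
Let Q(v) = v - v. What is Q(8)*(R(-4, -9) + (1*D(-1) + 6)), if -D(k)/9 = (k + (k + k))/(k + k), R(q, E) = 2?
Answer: 0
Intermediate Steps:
Q(v) = 0
D(k) = -27/2 (D(k) = -9*(k + (k + k))/(k + k) = -9*(k + 2*k)/(2*k) = -9*3*k*1/(2*k) = -9*3/2 = -27/2)
Q(8)*(R(-4, -9) + (1*D(-1) + 6)) = 0*(2 + (1*(-27/2) + 6)) = 0*(2 + (-27/2 + 6)) = 0*(2 - 15/2) = 0*(-11/2) = 0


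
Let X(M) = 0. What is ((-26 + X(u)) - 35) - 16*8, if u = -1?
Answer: -189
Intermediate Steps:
((-26 + X(u)) - 35) - 16*8 = ((-26 + 0) - 35) - 16*8 = (-26 - 35) - 128 = -61 - 128 = -189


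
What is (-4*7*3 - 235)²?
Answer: 101761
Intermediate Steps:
(-4*7*3 - 235)² = (-28*3 - 235)² = (-84 - 235)² = (-319)² = 101761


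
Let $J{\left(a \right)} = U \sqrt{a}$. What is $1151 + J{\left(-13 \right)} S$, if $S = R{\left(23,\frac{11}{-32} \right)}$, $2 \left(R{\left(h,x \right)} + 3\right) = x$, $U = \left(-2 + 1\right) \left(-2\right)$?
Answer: $1151 - \frac{203 i \sqrt{13}}{32} \approx 1151.0 - 22.873 i$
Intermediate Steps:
$U = 2$ ($U = \left(-1\right) \left(-2\right) = 2$)
$R{\left(h,x \right)} = -3 + \frac{x}{2}$
$J{\left(a \right)} = 2 \sqrt{a}$
$S = - \frac{203}{64}$ ($S = -3 + \frac{11 \frac{1}{-32}}{2} = -3 + \frac{11 \left(- \frac{1}{32}\right)}{2} = -3 + \frac{1}{2} \left(- \frac{11}{32}\right) = -3 - \frac{11}{64} = - \frac{203}{64} \approx -3.1719$)
$1151 + J{\left(-13 \right)} S = 1151 + 2 \sqrt{-13} \left(- \frac{203}{64}\right) = 1151 + 2 i \sqrt{13} \left(- \frac{203}{64}\right) = 1151 - \frac{203 i \sqrt{13}}{32}$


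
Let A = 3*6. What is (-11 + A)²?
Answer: 49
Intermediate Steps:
A = 18
(-11 + A)² = (-11 + 18)² = 7² = 49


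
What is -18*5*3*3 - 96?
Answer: -906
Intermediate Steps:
-18*5*3*3 - 96 = -270*3 - 96 = -18*45 - 96 = -810 - 96 = -906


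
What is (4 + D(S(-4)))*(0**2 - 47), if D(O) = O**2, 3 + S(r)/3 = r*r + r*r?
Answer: -355931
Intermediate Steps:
S(r) = -9 + 6*r**2 (S(r) = -9 + 3*(r*r + r*r) = -9 + 3*(r**2 + r**2) = -9 + 3*(2*r**2) = -9 + 6*r**2)
(4 + D(S(-4)))*(0**2 - 47) = (4 + (-9 + 6*(-4)**2)**2)*(0**2 - 47) = (4 + (-9 + 6*16)**2)*(0 - 47) = (4 + (-9 + 96)**2)*(-47) = (4 + 87**2)*(-47) = (4 + 7569)*(-47) = 7573*(-47) = -355931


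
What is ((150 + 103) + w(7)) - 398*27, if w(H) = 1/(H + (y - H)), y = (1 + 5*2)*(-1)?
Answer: -115424/11 ≈ -10493.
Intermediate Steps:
y = -11 (y = (1 + 10)*(-1) = 11*(-1) = -11)
w(H) = -1/11 (w(H) = 1/(H + (-11 - H)) = 1/(-11) = -1/11)
((150 + 103) + w(7)) - 398*27 = ((150 + 103) - 1/11) - 398*27 = (253 - 1/11) - 10746 = 2782/11 - 10746 = -115424/11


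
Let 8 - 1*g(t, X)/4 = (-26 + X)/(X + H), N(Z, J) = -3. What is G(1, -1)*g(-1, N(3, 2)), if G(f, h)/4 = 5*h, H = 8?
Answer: -1104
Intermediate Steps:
g(t, X) = 32 - 4*(-26 + X)/(8 + X) (g(t, X) = 32 - 4*(-26 + X)/(X + 8) = 32 - 4*(-26 + X)/(8 + X))
G(f, h) = 20*h (G(f, h) = 4*(5*h) = 20*h)
G(1, -1)*g(-1, N(3, 2)) = (20*(-1))*(4*(90 + 7*(-3))/(8 - 3)) = -80*(90 - 21)/5 = -80*69/5 = -20*276/5 = -1104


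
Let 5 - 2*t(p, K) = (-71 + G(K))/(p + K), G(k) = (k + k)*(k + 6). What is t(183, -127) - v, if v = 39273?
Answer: -4428959/112 ≈ -39544.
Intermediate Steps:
G(k) = 2*k*(6 + k) (G(k) = (2*k)*(6 + k) = 2*k*(6 + k))
t(p, K) = 5/2 - (-71 + 2*K*(6 + K))/(2*(K + p)) (t(p, K) = 5/2 - (-71 + 2*K*(6 + K))/(2*(p + K)) = 5/2 - (-71 + 2*K*(6 + K))/(2*(K + p)))
t(183, -127) - v = (71 - 7*(-127) - 2*(-127)² + 5*183)/(2*(-127 + 183)) - 1*39273 = (½)*(71 + 889 - 2*16129 + 915)/56 - 39273 = (½)*(1/56)*(71 + 889 - 32258 + 915) - 39273 = (½)*(1/56)*(-30383) - 39273 = -30383/112 - 39273 = -4428959/112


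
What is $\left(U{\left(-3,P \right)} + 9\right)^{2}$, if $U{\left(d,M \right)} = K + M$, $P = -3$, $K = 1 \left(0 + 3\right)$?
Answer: $81$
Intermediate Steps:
$K = 3$ ($K = 1 \cdot 3 = 3$)
$U{\left(d,M \right)} = 3 + M$
$\left(U{\left(-3,P \right)} + 9\right)^{2} = \left(\left(3 - 3\right) + 9\right)^{2} = \left(0 + 9\right)^{2} = 9^{2} = 81$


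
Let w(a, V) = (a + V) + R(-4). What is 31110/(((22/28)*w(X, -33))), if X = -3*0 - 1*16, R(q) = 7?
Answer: -10370/11 ≈ -942.73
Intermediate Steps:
X = -16 (X = 0 - 16 = -16)
w(a, V) = 7 + V + a (w(a, V) = (a + V) + 7 = (V + a) + 7 = 7 + V + a)
31110/(((22/28)*w(X, -33))) = 31110/(((22/28)*(7 - 33 - 16))) = 31110/(((22*(1/28))*(-42))) = 31110/(((11/14)*(-42))) = 31110/(-33) = 31110*(-1/33) = -10370/11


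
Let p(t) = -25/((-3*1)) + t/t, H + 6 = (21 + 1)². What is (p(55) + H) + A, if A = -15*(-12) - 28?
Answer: 1918/3 ≈ 639.33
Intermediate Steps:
H = 478 (H = -6 + (21 + 1)² = -6 + 22² = -6 + 484 = 478)
p(t) = 28/3 (p(t) = -25/(-3) + 1 = -25*(-⅓) + 1 = 25/3 + 1 = 28/3)
A = 152 (A = 180 - 28 = 152)
(p(55) + H) + A = (28/3 + 478) + 152 = 1462/3 + 152 = 1918/3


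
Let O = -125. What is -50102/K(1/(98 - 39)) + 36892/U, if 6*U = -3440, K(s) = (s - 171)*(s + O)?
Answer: -41024249669/615139080 ≈ -66.691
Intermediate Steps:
K(s) = (-171 + s)*(-125 + s) (K(s) = (s - 171)*(s - 125) = (-171 + s)*(-125 + s))
U = -1720/3 (U = (1/6)*(-3440) = -1720/3 ≈ -573.33)
-50102/K(1/(98 - 39)) + 36892/U = -50102/(21375 + (1/(98 - 39))**2 - 296/(98 - 39)) + 36892/(-1720/3) = -50102/(21375 + (1/59)**2 - 296/59) + 36892*(-3/1720) = -50102/(21375 + (1/59)**2 - 296*1/59) - 27669/430 = -50102/(21375 + 1/3481 - 296/59) - 27669/430 = -50102/74388912/3481 - 27669/430 = -50102*3481/74388912 - 27669/430 = -6707887/2861112 - 27669/430 = -41024249669/615139080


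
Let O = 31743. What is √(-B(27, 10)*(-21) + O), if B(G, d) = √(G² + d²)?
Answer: √(31743 + 21*√829) ≈ 179.85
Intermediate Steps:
√(-B(27, 10)*(-21) + O) = √(-√(27² + 10²)*(-21) + 31743) = √(-√(729 + 100)*(-21) + 31743) = √(-√829*(-21) + 31743) = √(-(-21)*√829 + 31743) = √(21*√829 + 31743) = √(31743 + 21*√829)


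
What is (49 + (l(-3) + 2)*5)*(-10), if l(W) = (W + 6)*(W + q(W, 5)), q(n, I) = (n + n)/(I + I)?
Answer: -50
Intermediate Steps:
q(n, I) = n/I (q(n, I) = (2*n)/((2*I)) = (2*n)*(1/(2*I)) = n/I)
l(W) = 6*W*(6 + W)/5 (l(W) = (W + 6)*(W + W/5) = (6 + W)*(W + W*(⅕)) = (6 + W)*(W + W/5) = (6 + W)*(6*W/5) = 6*W*(6 + W)/5)
(49 + (l(-3) + 2)*5)*(-10) = (49 + ((6/5)*(-3)*(6 - 3) + 2)*5)*(-10) = (49 + ((6/5)*(-3)*3 + 2)*5)*(-10) = (49 + (-54/5 + 2)*5)*(-10) = (49 - 44/5*5)*(-10) = (49 - 44)*(-10) = 5*(-10) = -50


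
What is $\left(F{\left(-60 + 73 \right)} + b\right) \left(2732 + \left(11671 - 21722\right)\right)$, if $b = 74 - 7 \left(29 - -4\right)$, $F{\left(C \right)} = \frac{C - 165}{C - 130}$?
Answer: $\frac{10256171}{9} \approx 1.1396 \cdot 10^{6}$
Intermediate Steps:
$F{\left(C \right)} = \frac{-165 + C}{-130 + C}$
$b = -157$ ($b = 74 - 7 \left(29 + 4\right) = 74 - 231 = -157$)
$\left(F{\left(-60 + 73 \right)} + b\right) \left(2732 + \left(11671 - 21722\right)\right) = \left(\frac{-165 + \left(-60 + 73\right)}{-130 + \left(-60 + 73\right)} - 157\right) \left(2732 + \left(11671 - 21722\right)\right) = \left(\frac{-165 + 13}{-130 + 13} - 157\right) \left(2732 + \left(11671 - 21722\right)\right) = \left(\frac{1}{-117} \left(-152\right) - 157\right) \left(2732 - 10051\right) = \left(\left(- \frac{1}{117}\right) \left(-152\right) - 157\right) \left(-7319\right) = \left(\frac{152}{117} - 157\right) \left(-7319\right) = \left(- \frac{18217}{117}\right) \left(-7319\right) = \frac{10256171}{9}$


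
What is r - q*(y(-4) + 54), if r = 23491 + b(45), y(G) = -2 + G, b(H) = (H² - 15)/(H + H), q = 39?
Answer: 64924/3 ≈ 21641.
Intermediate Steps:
b(H) = (-15 + H²)/(2*H) (b(H) = (-15 + H²)/((2*H)) = (-15 + H²)*(1/(2*H)) = (-15 + H²)/(2*H))
r = 70540/3 (r = 23491 + (½)*(-15 + 45²)/45 = 23491 + (½)*(1/45)*(-15 + 2025) = 23491 + (½)*(1/45)*2010 = 23491 + 67/3 = 70540/3 ≈ 23513.)
r - q*(y(-4) + 54) = 70540/3 - 39*((-2 - 4) + 54) = 70540/3 - 39*(-6 + 54) = 70540/3 - 39*48 = 70540/3 - 1*1872 = 70540/3 - 1872 = 64924/3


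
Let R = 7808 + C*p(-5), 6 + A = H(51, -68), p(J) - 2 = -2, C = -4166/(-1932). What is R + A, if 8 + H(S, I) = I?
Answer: 7726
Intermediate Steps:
C = 2083/966 (C = -4166*(-1/1932) = 2083/966 ≈ 2.1563)
p(J) = 0 (p(J) = 2 - 2 = 0)
H(S, I) = -8 + I
A = -82 (A = -6 + (-8 - 68) = -6 - 76 = -82)
R = 7808 (R = 7808 + (2083/966)*0 = 7808 + 0 = 7808)
R + A = 7808 - 82 = 7726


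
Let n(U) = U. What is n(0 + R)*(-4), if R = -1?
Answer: 4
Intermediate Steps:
n(0 + R)*(-4) = (0 - 1)*(-4) = -1*(-4) = 4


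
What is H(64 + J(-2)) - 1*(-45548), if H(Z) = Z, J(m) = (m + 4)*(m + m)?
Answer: 45604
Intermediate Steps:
J(m) = 2*m*(4 + m) (J(m) = (4 + m)*(2*m) = 2*m*(4 + m))
H(64 + J(-2)) - 1*(-45548) = (64 + 2*(-2)*(4 - 2)) - 1*(-45548) = (64 + 2*(-2)*2) + 45548 = (64 - 8) + 45548 = 56 + 45548 = 45604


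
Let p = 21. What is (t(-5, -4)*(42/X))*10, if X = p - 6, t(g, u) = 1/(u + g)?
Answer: -28/9 ≈ -3.1111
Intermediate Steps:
t(g, u) = 1/(g + u)
X = 15 (X = 21 - 6 = 15)
(t(-5, -4)*(42/X))*10 = ((42/15)/(-5 - 4))*10 = ((42*(1/15))/(-9))*10 = -1/9*14/5*10 = -14/45*10 = -28/9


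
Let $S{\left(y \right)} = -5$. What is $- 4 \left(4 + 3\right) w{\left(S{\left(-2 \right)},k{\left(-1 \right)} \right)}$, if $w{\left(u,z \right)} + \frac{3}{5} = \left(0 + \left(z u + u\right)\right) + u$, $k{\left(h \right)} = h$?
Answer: $\frac{784}{5} \approx 156.8$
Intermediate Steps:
$w{\left(u,z \right)} = - \frac{3}{5} + 2 u + u z$ ($w{\left(u,z \right)} = - \frac{3}{5} + \left(\left(0 + \left(z u + u\right)\right) + u\right) = - \frac{3}{5} + \left(\left(0 + \left(u z + u\right)\right) + u\right) = - \frac{3}{5} + \left(\left(0 + \left(u + u z\right)\right) + u\right) = - \frac{3}{5} + \left(\left(u + u z\right) + u\right) = - \frac{3}{5} + \left(2 u + u z\right) = - \frac{3}{5} + 2 u + u z$)
$- 4 \left(4 + 3\right) w{\left(S{\left(-2 \right)},k{\left(-1 \right)} \right)} = - 4 \left(4 + 3\right) \left(- \frac{3}{5} + 2 \left(-5\right) - -5\right) = \left(-4\right) 7 \left(- \frac{3}{5} - 10 + 5\right) = \left(-28\right) \left(- \frac{28}{5}\right) = \frac{784}{5}$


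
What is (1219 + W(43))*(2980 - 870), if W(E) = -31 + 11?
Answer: 2529890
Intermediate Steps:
W(E) = -20
(1219 + W(43))*(2980 - 870) = (1219 - 20)*(2980 - 870) = 1199*2110 = 2529890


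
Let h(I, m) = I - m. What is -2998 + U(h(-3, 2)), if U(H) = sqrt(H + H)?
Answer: -2998 + I*sqrt(10) ≈ -2998.0 + 3.1623*I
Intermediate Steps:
U(H) = sqrt(2)*sqrt(H) (U(H) = sqrt(2*H) = sqrt(2)*sqrt(H))
-2998 + U(h(-3, 2)) = -2998 + sqrt(2)*sqrt(-3 - 1*2) = -2998 + sqrt(2)*sqrt(-3 - 2) = -2998 + sqrt(2)*sqrt(-5) = -2998 + sqrt(2)*(I*sqrt(5)) = -2998 + I*sqrt(10)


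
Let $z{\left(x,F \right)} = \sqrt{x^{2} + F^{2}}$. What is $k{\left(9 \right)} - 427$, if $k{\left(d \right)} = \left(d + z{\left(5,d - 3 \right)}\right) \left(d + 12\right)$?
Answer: $-238 + 21 \sqrt{61} \approx -73.985$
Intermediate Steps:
$z{\left(x,F \right)} = \sqrt{F^{2} + x^{2}}$
$k{\left(d \right)} = \left(12 + d\right) \left(d + \sqrt{25 + \left(-3 + d\right)^{2}}\right)$ ($k{\left(d \right)} = \left(d + \sqrt{\left(d - 3\right)^{2} + 5^{2}}\right) \left(d + 12\right) = \left(d + \sqrt{\left(-3 + d\right)^{2} + 25}\right) \left(12 + d\right) = \left(d + \sqrt{25 + \left(-3 + d\right)^{2}}\right) \left(12 + d\right) = \left(12 + d\right) \left(d + \sqrt{25 + \left(-3 + d\right)^{2}}\right)$)
$k{\left(9 \right)} - 427 = \left(9^{2} + 12 \cdot 9 + 12 \sqrt{25 + \left(-3 + 9\right)^{2}} + 9 \sqrt{25 + \left(-3 + 9\right)^{2}}\right) - 427 = \left(81 + 108 + 12 \sqrt{25 + 6^{2}} + 9 \sqrt{25 + 6^{2}}\right) - 427 = \left(81 + 108 + 12 \sqrt{25 + 36} + 9 \sqrt{25 + 36}\right) - 427 = \left(81 + 108 + 12 \sqrt{61} + 9 \sqrt{61}\right) - 427 = \left(189 + 21 \sqrt{61}\right) - 427 = -238 + 21 \sqrt{61}$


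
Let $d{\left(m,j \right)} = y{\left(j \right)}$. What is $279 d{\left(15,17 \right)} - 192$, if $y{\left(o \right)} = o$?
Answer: $4551$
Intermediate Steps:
$d{\left(m,j \right)} = j$
$279 d{\left(15,17 \right)} - 192 = 279 \cdot 17 - 192 = 4743 - 192 = 4551$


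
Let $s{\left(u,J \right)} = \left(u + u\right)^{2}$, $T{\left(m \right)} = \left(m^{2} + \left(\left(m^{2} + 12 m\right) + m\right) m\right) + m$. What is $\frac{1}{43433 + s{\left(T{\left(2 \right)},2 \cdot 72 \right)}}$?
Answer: $\frac{1}{60857} \approx 1.6432 \cdot 10^{-5}$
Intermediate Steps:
$T{\left(m \right)} = m + m^{2} + m \left(m^{2} + 13 m\right)$ ($T{\left(m \right)} = \left(m^{2} + \left(m^{2} + 13 m\right) m\right) + m = \left(m^{2} + m \left(m^{2} + 13 m\right)\right) + m = m + m^{2} + m \left(m^{2} + 13 m\right)$)
$s{\left(u,J \right)} = 4 u^{2}$ ($s{\left(u,J \right)} = \left(2 u\right)^{2} = 4 u^{2}$)
$\frac{1}{43433 + s{\left(T{\left(2 \right)},2 \cdot 72 \right)}} = \frac{1}{43433 + 4 \left(2 \left(1 + 2^{2} + 14 \cdot 2\right)\right)^{2}} = \frac{1}{43433 + 4 \left(2 \left(1 + 4 + 28\right)\right)^{2}} = \frac{1}{43433 + 4 \left(2 \cdot 33\right)^{2}} = \frac{1}{43433 + 4 \cdot 66^{2}} = \frac{1}{43433 + 4 \cdot 4356} = \frac{1}{43433 + 17424} = \frac{1}{60857}$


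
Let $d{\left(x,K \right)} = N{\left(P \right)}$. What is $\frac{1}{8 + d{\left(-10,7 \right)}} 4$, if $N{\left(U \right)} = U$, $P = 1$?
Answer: $\frac{4}{9} \approx 0.44444$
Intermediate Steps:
$d{\left(x,K \right)} = 1$
$\frac{1}{8 + d{\left(-10,7 \right)}} 4 = \frac{1}{8 + 1} \cdot 4 = \frac{1}{9} \cdot 4 = \frac{4}{9}$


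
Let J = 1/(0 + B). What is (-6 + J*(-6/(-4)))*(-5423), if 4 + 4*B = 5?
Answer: 0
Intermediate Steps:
B = ¼ (B = -1 + (¼)*5 = -1 + 5/4 = ¼ ≈ 0.25000)
J = 4 (J = 1/(0 + ¼) = 1/(¼) = 4)
(-6 + J*(-6/(-4)))*(-5423) = (-6 + 4*(-6/(-4)))*(-5423) = (-6 + 4*(-6*(-¼)))*(-5423) = (-6 + 4*(3/2))*(-5423) = (-6 + 6)*(-5423) = 0*(-5423) = 0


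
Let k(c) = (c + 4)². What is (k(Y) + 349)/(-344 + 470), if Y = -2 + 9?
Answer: 235/63 ≈ 3.7302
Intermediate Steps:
Y = 7
k(c) = (4 + c)²
(k(Y) + 349)/(-344 + 470) = ((4 + 7)² + 349)/(-344 + 470) = (11² + 349)/126 = (121 + 349)*(1/126) = 470*(1/126) = 235/63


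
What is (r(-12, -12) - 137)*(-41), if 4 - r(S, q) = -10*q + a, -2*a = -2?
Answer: 10414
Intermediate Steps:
a = 1 (a = -½*(-2) = 1)
r(S, q) = 3 + 10*q (r(S, q) = 4 - (-10*q + 1) = 4 - (1 - 10*q) = 4 + (-1 + 10*q) = 3 + 10*q)
(r(-12, -12) - 137)*(-41) = ((3 + 10*(-12)) - 137)*(-41) = ((3 - 120) - 137)*(-41) = (-117 - 137)*(-41) = -254*(-41) = 10414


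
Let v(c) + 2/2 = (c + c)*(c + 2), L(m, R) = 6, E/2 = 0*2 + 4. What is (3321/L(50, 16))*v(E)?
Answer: 176013/2 ≈ 88007.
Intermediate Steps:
E = 8 (E = 2*(0*2 + 4) = 2*(0 + 4) = 2*4 = 8)
v(c) = -1 + 2*c*(2 + c) (v(c) = -1 + (c + c)*(c + 2) = -1 + (2*c)*(2 + c) = -1 + 2*c*(2 + c))
(3321/L(50, 16))*v(E) = (3321/6)*(-1 + 2*8² + 4*8) = (3321*(⅙))*(-1 + 2*64 + 32) = 1107*(-1 + 128 + 32)/2 = (1107/2)*159 = 176013/2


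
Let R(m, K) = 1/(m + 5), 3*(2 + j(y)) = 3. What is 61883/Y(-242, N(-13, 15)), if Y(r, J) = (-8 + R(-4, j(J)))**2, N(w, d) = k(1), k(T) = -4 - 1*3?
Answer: 61883/49 ≈ 1262.9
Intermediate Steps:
j(y) = -1 (j(y) = -2 + (1/3)*3 = -2 + 1 = -1)
k(T) = -7 (k(T) = -4 - 3 = -7)
R(m, K) = 1/(5 + m)
N(w, d) = -7
Y(r, J) = 49 (Y(r, J) = (-8 + 1/(5 - 4))**2 = (-8 + 1/1)**2 = (-8 + 1)**2 = (-7)**2 = 49)
61883/Y(-242, N(-13, 15)) = 61883/49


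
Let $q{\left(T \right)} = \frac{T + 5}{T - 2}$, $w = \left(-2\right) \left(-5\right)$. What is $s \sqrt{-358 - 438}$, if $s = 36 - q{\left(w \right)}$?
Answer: $\frac{273 i \sqrt{199}}{4} \approx 962.79 i$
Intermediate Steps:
$w = 10$
$q{\left(T \right)} = \frac{5 + T}{-2 + T}$
$s = \frac{273}{8}$ ($s = 36 - \frac{5 + 10}{-2 + 10} = 36 - \frac{1}{8} \cdot 15 = 36 - \frac{15}{8} = \frac{273}{8} \approx 34.125$)
$s \sqrt{-358 - 438} = \frac{273 \sqrt{-358 - 438}}{8} = \frac{273 \sqrt{-796}}{8} = \frac{273 \cdot 2 i \sqrt{199}}{8} = \frac{273 i \sqrt{199}}{4}$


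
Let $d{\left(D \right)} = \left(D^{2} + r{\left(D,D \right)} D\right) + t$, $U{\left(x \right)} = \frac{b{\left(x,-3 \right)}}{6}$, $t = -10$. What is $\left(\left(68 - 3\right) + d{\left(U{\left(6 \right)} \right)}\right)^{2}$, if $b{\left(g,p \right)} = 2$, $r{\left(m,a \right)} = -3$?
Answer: $\frac{237169}{81} \approx 2928.0$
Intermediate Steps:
$U{\left(x \right)} = \frac{1}{3}$ ($U{\left(x \right)} = \frac{2}{6} = 2 \cdot \frac{1}{6} = \frac{1}{3}$)
$d{\left(D \right)} = -10 + D^{2} - 3 D$ ($d{\left(D \right)} = \left(D^{2} - 3 D\right) - 10 = -10 + D^{2} - 3 D$)
$\left(\left(68 - 3\right) + d{\left(U{\left(6 \right)} \right)}\right)^{2} = \left(\left(68 - 3\right) - \left(11 - \frac{1}{9}\right)\right)^{2} = \left(\left(68 - 3\right) - \frac{98}{9}\right)^{2} = \left(65 - \frac{98}{9}\right)^{2} = \left(\frac{487}{9}\right)^{2} = \frac{237169}{81}$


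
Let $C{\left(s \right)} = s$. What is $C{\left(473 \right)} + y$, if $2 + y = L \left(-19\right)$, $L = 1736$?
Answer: $-32513$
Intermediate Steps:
$y = -32986$ ($y = -2 + 1736 \left(-19\right) = -2 - 32984 = -32986$)
$C{\left(473 \right)} + y = 473 - 32986 = -32513$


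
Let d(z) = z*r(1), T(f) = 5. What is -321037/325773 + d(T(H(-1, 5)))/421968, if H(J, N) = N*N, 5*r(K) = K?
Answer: -45155671681/45821927088 ≈ -0.98546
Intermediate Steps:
r(K) = K/5
H(J, N) = N²
d(z) = z/5 (d(z) = z*((⅕)*1) = z*(⅕) = z/5)
-321037/325773 + d(T(H(-1, 5)))/421968 = -321037/325773 + ((⅕)*5)/421968 = -321037*1/325773 + 1*(1/421968) = -321037/325773 + 1/421968 = -45155671681/45821927088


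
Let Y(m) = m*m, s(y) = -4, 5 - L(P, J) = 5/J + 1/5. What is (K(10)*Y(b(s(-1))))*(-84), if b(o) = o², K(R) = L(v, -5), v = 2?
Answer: -623616/5 ≈ -1.2472e+5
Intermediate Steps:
L(P, J) = 24/5 - 5/J (L(P, J) = 5 - (5/J + 1/5) = 5 - (5/J + 1*(⅕)) = 5 - (5/J + ⅕) = 5 - (⅕ + 5/J) = 5 + (-⅕ - 5/J) = 24/5 - 5/J)
K(R) = 29/5 (K(R) = 24/5 - 5/(-5) = 24/5 - 5*(-⅕) = 24/5 + 1 = 29/5)
Y(m) = m²
(K(10)*Y(b(s(-1))))*(-84) = (29*((-4)²)²/5)*(-84) = ((29/5)*16²)*(-84) = ((29/5)*256)*(-84) = (7424/5)*(-84) = -623616/5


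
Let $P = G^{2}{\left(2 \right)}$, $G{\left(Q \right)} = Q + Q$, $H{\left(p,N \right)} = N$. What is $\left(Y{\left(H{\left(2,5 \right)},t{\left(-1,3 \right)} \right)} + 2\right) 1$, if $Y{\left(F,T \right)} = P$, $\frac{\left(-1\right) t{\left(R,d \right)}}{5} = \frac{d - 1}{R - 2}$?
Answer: $18$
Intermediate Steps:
$t{\left(R,d \right)} = - \frac{5 \left(-1 + d\right)}{-2 + R}$ ($t{\left(R,d \right)} = - 5 \frac{d - 1}{R - 2} = - 5 \frac{-1 + d}{-2 + R} = - \frac{5 \left(-1 + d\right)}{-2 + R}$)
$G{\left(Q \right)} = 2 Q$
$P = 16$ ($P = \left(2 \cdot 2\right)^{2} = 4^{2} = 16$)
$Y{\left(F,T \right)} = 16$
$\left(Y{\left(H{\left(2,5 \right)},t{\left(-1,3 \right)} \right)} + 2\right) 1 = \left(16 + 2\right) 1 = 18 \cdot 1 = 18$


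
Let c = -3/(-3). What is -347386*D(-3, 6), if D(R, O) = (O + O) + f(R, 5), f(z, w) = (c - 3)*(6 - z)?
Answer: 2084316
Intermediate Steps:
c = 1 (c = -3*(-⅓) = 1)
f(z, w) = -12 + 2*z (f(z, w) = (1 - 3)*(6 - z) = -2*(6 - z) = -12 + 2*z)
D(R, O) = -12 + 2*O + 2*R (D(R, O) = (O + O) + (-12 + 2*R) = 2*O + (-12 + 2*R) = -12 + 2*O + 2*R)
-347386*D(-3, 6) = -347386*(-12 + 2*6 + 2*(-3)) = -347386*(-12 + 12 - 6) = -347386*(-6) = 2084316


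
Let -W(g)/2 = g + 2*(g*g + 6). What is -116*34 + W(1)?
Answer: -3974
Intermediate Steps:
W(g) = -24 - 4*g**2 - 2*g (W(g) = -2*(g + 2*(g*g + 6)) = -2*(g + 2*(g**2 + 6)) = -2*(g + 2*(6 + g**2)) = -2*(g + (12 + 2*g**2)) = -2*(12 + g + 2*g**2) = -24 - 4*g**2 - 2*g)
-116*34 + W(1) = -116*34 + (-24 - 4*1**2 - 2*1) = -3944 + (-24 - 4*1 - 2) = -3944 + (-24 - 4 - 2) = -3944 - 30 = -3974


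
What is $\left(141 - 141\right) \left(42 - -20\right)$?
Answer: $0$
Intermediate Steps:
$\left(141 - 141\right) \left(42 - -20\right) = 0 \left(42 + 20\right) = 0 \cdot 62 = 0$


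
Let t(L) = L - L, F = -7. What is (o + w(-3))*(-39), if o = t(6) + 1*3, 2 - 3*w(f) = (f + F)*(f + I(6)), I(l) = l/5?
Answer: 91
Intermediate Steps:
I(l) = l/5 (I(l) = l*(⅕) = l/5)
t(L) = 0
w(f) = ⅔ - (-7 + f)*(6/5 + f)/3 (w(f) = ⅔ - (f - 7)*(f + (⅕)*6)/3 = ⅔ - (-7 + f)*(f + 6/5)/3 = ⅔ - (-7 + f)*(6/5 + f)/3)
o = 3 (o = 0 + 1*3 = 0 + 3 = 3)
(o + w(-3))*(-39) = (3 + (52/15 - ⅓*(-3)² + (29/15)*(-3)))*(-39) = (3 + (52/15 - ⅓*9 - 29/5))*(-39) = (3 + (52/15 - 3 - 29/5))*(-39) = (3 - 16/3)*(-39) = -7/3*(-39) = 91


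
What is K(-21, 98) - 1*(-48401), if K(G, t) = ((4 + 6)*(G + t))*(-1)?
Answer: 47631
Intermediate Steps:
K(G, t) = -10*G - 10*t (K(G, t) = (10*(G + t))*(-1) = (10*G + 10*t)*(-1) = -10*G - 10*t)
K(-21, 98) - 1*(-48401) = (-10*(-21) - 10*98) - 1*(-48401) = (210 - 980) + 48401 = -770 + 48401 = 47631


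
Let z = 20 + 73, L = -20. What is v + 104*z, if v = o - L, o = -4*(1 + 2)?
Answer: 9680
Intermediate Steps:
o = -12 (o = -4*3 = -12)
z = 93
v = 8 (v = -12 - 1*(-20) = -12 + 20 = 8)
v + 104*z = 8 + 104*93 = 8 + 9672 = 9680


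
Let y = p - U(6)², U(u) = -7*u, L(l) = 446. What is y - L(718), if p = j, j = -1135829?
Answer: -1138039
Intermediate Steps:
p = -1135829
y = -1137593 (y = -1135829 - (-7*6)² = -1135829 - 1*(-42)² = -1135829 - 1*1764 = -1135829 - 1764 = -1137593)
y - L(718) = -1137593 - 1*446 = -1137593 - 446 = -1138039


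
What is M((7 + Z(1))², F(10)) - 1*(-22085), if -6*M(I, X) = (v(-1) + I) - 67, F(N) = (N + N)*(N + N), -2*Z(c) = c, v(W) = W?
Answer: 530143/24 ≈ 22089.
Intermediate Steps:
Z(c) = -c/2
F(N) = 4*N² (F(N) = (2*N)*(2*N) = 4*N²)
M(I, X) = 34/3 - I/6 (M(I, X) = -((-1 + I) - 67)/6 = -(-68 + I)/6 = 34/3 - I/6)
M((7 + Z(1))², F(10)) - 1*(-22085) = (34/3 - (7 - ½*1)²/6) - 1*(-22085) = (34/3 - (7 - ½)²/6) + 22085 = (34/3 - (13/2)²/6) + 22085 = (34/3 - ⅙*169/4) + 22085 = (34/3 - 169/24) + 22085 = 103/24 + 22085 = 530143/24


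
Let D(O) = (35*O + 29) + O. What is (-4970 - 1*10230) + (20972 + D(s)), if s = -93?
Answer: 2453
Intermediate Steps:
D(O) = 29 + 36*O (D(O) = (29 + 35*O) + O = 29 + 36*O)
(-4970 - 1*10230) + (20972 + D(s)) = (-4970 - 1*10230) + (20972 + (29 + 36*(-93))) = (-4970 - 10230) + (20972 + (29 - 3348)) = -15200 + (20972 - 3319) = -15200 + 17653 = 2453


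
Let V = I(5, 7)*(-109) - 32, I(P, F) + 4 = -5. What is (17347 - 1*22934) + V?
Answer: -4638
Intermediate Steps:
I(P, F) = -9 (I(P, F) = -4 - 5 = -9)
V = 949 (V = -9*(-109) - 32 = 981 - 32 = 949)
(17347 - 1*22934) + V = (17347 - 1*22934) + 949 = (17347 - 22934) + 949 = -5587 + 949 = -4638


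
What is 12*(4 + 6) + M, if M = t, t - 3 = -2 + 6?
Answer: 127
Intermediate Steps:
t = 7 (t = 3 + (-2 + 6) = 3 + 4 = 7)
M = 7
12*(4 + 6) + M = 12*(4 + 6) + 7 = 12*10 + 7 = 120 + 7 = 127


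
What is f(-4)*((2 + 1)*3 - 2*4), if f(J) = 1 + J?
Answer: -3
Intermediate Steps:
f(-4)*((2 + 1)*3 - 2*4) = (1 - 4)*((2 + 1)*3 - 2*4) = -3*(3*3 - 8) = -3*(9 - 8) = -3*1 = -3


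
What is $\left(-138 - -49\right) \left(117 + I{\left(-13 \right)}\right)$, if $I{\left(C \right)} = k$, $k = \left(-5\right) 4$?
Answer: $-8633$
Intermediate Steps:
$k = -20$
$I{\left(C \right)} = -20$
$\left(-138 - -49\right) \left(117 + I{\left(-13 \right)}\right) = \left(-138 - -49\right) \left(117 - 20\right) = \left(-138 + 49\right) 97 = \left(-89\right) 97 = -8633$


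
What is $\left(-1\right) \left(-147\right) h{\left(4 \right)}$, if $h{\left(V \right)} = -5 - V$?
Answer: $-1323$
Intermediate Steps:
$\left(-1\right) \left(-147\right) h{\left(4 \right)} = \left(-1\right) \left(-147\right) \left(-5 - 4\right) = 147 \left(-5 - 4\right) = 147 \left(-9\right) = -1323$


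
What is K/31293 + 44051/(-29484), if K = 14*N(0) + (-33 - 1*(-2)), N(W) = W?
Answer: -7298423/4881708 ≈ -1.4951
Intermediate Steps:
K = -31 (K = 14*0 + (-33 - 1*(-2)) = 0 + (-33 + 2) = 0 - 31 = -31)
K/31293 + 44051/(-29484) = -31/31293 + 44051/(-29484) = -31*1/31293 + 44051*(-1/29484) = -31/31293 - 6293/4212 = -7298423/4881708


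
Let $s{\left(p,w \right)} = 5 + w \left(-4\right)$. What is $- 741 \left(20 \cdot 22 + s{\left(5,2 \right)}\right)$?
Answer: $-323817$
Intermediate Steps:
$s{\left(p,w \right)} = 5 - 4 w$
$- 741 \left(20 \cdot 22 + s{\left(5,2 \right)}\right) = - 741 \left(20 \cdot 22 + \left(5 - 8\right)\right) = - 741 \left(440 + \left(5 - 8\right)\right) = - 741 \left(440 - 3\right) = \left(-741\right) 437 = -323817$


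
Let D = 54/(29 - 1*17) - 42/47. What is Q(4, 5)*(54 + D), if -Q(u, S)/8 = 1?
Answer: -21660/47 ≈ -460.85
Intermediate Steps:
Q(u, S) = -8 (Q(u, S) = -8*1 = -8)
D = 339/94 (D = 54/(29 - 17) - 42*1/47 = 54/12 - 42/47 = 54*(1/12) - 42/47 = 9/2 - 42/47 = 339/94 ≈ 3.6064)
Q(4, 5)*(54 + D) = -8*(54 + 339/94) = -8*5415/94 = -21660/47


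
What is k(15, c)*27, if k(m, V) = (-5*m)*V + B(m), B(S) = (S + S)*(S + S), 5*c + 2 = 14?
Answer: 19440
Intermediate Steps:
c = 12/5 (c = -⅖ + (⅕)*14 = -⅖ + 14/5 = 12/5 ≈ 2.4000)
B(S) = 4*S² (B(S) = (2*S)*(2*S) = 4*S²)
k(m, V) = 4*m² - 5*V*m (k(m, V) = (-5*m)*V + 4*m² = -5*V*m + 4*m² = 4*m² - 5*V*m)
k(15, c)*27 = (15*(-5*12/5 + 4*15))*27 = (15*(-12 + 60))*27 = (15*48)*27 = 720*27 = 19440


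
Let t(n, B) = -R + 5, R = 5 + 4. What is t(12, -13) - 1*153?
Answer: -157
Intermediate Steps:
R = 9
t(n, B) = -4 (t(n, B) = -1*9 + 5 = -9 + 5 = -4)
t(12, -13) - 1*153 = -4 - 1*153 = -4 - 153 = -157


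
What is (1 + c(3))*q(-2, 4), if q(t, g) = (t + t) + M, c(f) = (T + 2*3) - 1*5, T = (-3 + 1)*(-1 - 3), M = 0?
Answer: -40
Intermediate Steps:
T = 8 (T = -2*(-4) = 8)
c(f) = 9 (c(f) = (8 + 2*3) - 1*5 = (8 + 6) - 5 = 14 - 5 = 9)
q(t, g) = 2*t (q(t, g) = (t + t) + 0 = 2*t + 0 = 2*t)
(1 + c(3))*q(-2, 4) = (1 + 9)*(2*(-2)) = 10*(-4) = -40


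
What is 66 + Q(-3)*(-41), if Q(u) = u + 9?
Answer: -180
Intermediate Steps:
Q(u) = 9 + u
66 + Q(-3)*(-41) = 66 + (9 - 3)*(-41) = 66 + 6*(-41) = 66 - 246 = -180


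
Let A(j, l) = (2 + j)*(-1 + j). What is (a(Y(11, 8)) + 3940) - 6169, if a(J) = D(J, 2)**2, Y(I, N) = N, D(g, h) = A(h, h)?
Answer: -2213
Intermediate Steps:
A(j, l) = (-1 + j)*(2 + j)
D(g, h) = -2 + h + h**2
a(J) = 16 (a(J) = (-2 + 2 + 2**2)**2 = (-2 + 2 + 4)**2 = 4**2 = 16)
(a(Y(11, 8)) + 3940) - 6169 = (16 + 3940) - 6169 = 3956 - 6169 = -2213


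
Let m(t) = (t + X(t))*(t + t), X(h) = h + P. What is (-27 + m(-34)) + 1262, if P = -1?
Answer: 5927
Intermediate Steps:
X(h) = -1 + h (X(h) = h - 1 = -1 + h)
m(t) = 2*t*(-1 + 2*t) (m(t) = (t + (-1 + t))*(t + t) = (-1 + 2*t)*(2*t) = 2*t*(-1 + 2*t))
(-27 + m(-34)) + 1262 = (-27 + 2*(-34)*(-1 + 2*(-34))) + 1262 = (-27 + 2*(-34)*(-1 - 68)) + 1262 = (-27 + 2*(-34)*(-69)) + 1262 = (-27 + 4692) + 1262 = 4665 + 1262 = 5927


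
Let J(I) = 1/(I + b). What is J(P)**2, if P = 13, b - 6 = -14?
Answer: 1/25 ≈ 0.040000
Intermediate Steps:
b = -8 (b = 6 - 14 = -8)
J(I) = 1/(-8 + I) (J(I) = 1/(I - 8) = 1/(-8 + I))
J(P)**2 = (1/(-8 + 13))**2 = (1/5)**2 = 1/25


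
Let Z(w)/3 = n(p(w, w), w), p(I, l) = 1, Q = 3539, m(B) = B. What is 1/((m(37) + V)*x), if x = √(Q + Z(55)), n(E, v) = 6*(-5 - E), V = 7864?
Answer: √3431/27108331 ≈ 2.1608e-6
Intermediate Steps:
n(E, v) = -30 - 6*E
Z(w) = -108 (Z(w) = 3*(-30 - 6*1) = 3*(-30 - 6) = 3*(-36) = -108)
x = √3431 (x = √(3539 - 108) = √3431 ≈ 58.575)
1/((m(37) + V)*x) = 1/((37 + 7864)*(√3431)) = (√3431/3431)/7901 = √3431/27108331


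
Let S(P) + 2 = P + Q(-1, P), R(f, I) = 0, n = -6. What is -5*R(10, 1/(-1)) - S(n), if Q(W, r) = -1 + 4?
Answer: 5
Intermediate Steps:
Q(W, r) = 3
S(P) = 1 + P (S(P) = -2 + (P + 3) = -2 + (3 + P) = 1 + P)
-5*R(10, 1/(-1)) - S(n) = -5*0 - (1 - 6) = 0 - 1*(-5) = 0 + 5 = 5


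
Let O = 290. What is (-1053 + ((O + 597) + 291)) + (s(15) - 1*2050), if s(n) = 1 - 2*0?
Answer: -1924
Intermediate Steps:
s(n) = 1 (s(n) = 1 + 0 = 1)
(-1053 + ((O + 597) + 291)) + (s(15) - 1*2050) = (-1053 + ((290 + 597) + 291)) + (1 - 1*2050) = (-1053 + (887 + 291)) + (1 - 2050) = (-1053 + 1178) - 2049 = 125 - 2049 = -1924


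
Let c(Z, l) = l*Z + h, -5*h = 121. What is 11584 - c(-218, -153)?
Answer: -108729/5 ≈ -21746.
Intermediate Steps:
h = -121/5 (h = -⅕*121 = -121/5 ≈ -24.200)
c(Z, l) = -121/5 + Z*l (c(Z, l) = l*Z - 121/5 = Z*l - 121/5 = -121/5 + Z*l)
11584 - c(-218, -153) = 11584 - (-121/5 - 218*(-153)) = 11584 - (-121/5 + 33354) = 11584 - 1*166649/5 = 11584 - 166649/5 = -108729/5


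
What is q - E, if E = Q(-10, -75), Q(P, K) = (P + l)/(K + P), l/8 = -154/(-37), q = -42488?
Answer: -133623898/3145 ≈ -42488.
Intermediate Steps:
l = 1232/37 (l = 8*(-154/(-37)) = 8*(-154*(-1/37)) = 8*(154/37) = 1232/37 ≈ 33.297)
Q(P, K) = (1232/37 + P)/(K + P) (Q(P, K) = (P + 1232/37)/(K + P) = (1232/37 + P)/(K + P))
E = -862/3145 (E = (1232/37 - 10)/(-75 - 10) = (862/37)/(-85) = -1/85*862/37 = -862/3145 ≈ -0.27409)
q - E = -42488 - 1*(-862/3145) = -42488 + 862/3145 = -133623898/3145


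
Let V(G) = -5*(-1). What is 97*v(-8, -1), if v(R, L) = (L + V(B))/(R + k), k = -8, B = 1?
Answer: -97/4 ≈ -24.250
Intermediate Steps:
V(G) = 5
v(R, L) = (5 + L)/(-8 + R) (v(R, L) = (L + 5)/(R - 8) = (5 + L)/(-8 + R))
97*v(-8, -1) = 97*((5 - 1)/(-8 - 8)) = 97*(4/(-16)) = 97*(-1/16*4) = 97*(-¼) = -97/4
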